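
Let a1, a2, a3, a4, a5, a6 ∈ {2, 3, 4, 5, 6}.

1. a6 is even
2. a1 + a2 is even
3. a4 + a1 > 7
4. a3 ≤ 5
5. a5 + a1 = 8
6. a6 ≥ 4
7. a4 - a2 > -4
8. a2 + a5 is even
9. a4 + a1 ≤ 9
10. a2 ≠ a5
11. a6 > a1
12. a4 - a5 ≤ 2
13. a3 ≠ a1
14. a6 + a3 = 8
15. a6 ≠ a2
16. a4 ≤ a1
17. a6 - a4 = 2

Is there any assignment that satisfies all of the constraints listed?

Satisfiable

The assignment a1 = 5, a2 = 5, a3 = 2, a4 = 4, a5 = 3, a6 = 6 works:
  constraint 3 holds since a4 + a1 = 9.
  constraint 5 holds since a5 + a1 = 8.
  constraint 7 holds since a4 - a2 = -1.
The rest check out directly.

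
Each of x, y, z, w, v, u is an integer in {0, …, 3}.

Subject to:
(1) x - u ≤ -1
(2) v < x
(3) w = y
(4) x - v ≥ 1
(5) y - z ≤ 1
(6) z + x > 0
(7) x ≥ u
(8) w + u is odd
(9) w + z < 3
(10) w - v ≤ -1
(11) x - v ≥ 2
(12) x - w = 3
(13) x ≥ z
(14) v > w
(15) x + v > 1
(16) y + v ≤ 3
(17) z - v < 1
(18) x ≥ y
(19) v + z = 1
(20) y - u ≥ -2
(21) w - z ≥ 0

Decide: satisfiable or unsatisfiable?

Unsatisfiable

Constraints 1, 5, 10, 11, 20, and 21 give x − v ≥ 2, v − w ≥ 1, w − z ≥ 0, z − y ≥ -1, y − u ≥ -2, u − x ≥ 1.
Adding all 6 inequalities: the left sides telescope to 0, and the right sides sum to 2 + 1 + 0 + (-1) + (-2) + 1 = 1. So 0 ≥ 1, which is false.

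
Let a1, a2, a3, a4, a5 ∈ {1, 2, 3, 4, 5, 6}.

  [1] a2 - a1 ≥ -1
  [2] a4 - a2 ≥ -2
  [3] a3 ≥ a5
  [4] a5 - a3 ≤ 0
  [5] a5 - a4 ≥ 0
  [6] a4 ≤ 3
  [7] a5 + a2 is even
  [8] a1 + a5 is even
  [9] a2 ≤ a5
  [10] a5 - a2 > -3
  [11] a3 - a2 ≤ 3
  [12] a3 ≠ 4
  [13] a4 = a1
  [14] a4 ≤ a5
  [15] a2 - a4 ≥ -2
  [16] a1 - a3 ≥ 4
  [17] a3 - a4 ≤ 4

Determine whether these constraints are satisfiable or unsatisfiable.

Constraints 1, 2, 4, 5, and 16 give a1 − a3 ≥ 4, a3 − a5 ≥ 0, a5 − a4 ≥ 0, a4 − a2 ≥ -2, a2 − a1 ≥ -1.
Adding all 5 inequalities: the left sides telescope to 0, and the right sides sum to 4 + 0 + 0 + (-2) + (-1) = 1. So 0 ≥ 1, which is false.

Unsatisfiable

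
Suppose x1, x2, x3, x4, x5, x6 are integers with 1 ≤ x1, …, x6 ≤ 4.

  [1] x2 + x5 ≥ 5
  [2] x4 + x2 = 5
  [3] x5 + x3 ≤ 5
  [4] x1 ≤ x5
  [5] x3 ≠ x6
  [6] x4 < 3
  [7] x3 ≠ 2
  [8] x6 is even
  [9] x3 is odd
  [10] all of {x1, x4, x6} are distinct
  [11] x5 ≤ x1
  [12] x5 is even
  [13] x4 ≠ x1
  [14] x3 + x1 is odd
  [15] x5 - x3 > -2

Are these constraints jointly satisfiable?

The assignment x1 = 2, x2 = 4, x3 = 3, x4 = 1, x5 = 2, x6 = 4 works:
  constraint 1 holds since x2 + x5 = 6.
  constraint 2 holds since x4 + x2 = 5.
  constraint 3 holds since x5 + x3 = 5.
The rest check out directly.

Satisfiable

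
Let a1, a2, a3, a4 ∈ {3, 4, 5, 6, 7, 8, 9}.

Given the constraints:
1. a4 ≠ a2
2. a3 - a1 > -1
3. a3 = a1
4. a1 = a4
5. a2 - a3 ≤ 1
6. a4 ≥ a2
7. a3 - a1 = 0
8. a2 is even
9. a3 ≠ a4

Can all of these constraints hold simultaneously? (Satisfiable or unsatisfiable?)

From constraints 3 and 4, a3 = a1 = a4, so a3 = a4. But constraint 9 says a3 ≠ a4. Contradiction.

Unsatisfiable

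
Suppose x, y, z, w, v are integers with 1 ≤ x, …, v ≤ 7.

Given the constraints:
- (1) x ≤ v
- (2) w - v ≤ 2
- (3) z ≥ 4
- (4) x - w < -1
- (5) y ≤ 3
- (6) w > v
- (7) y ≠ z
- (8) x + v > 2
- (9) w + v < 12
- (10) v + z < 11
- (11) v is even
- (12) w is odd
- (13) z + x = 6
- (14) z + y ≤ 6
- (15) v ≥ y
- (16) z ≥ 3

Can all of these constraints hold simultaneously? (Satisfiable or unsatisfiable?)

Satisfiable

One satisfying assignment is x = 1, y = 1, z = 5, w = 5, v = 4.
For the less obvious constraints — constraint 2: w - v = 1; constraint 4: x - w = -4; constraint 8: x + v = 5 — and the others hold by inspection.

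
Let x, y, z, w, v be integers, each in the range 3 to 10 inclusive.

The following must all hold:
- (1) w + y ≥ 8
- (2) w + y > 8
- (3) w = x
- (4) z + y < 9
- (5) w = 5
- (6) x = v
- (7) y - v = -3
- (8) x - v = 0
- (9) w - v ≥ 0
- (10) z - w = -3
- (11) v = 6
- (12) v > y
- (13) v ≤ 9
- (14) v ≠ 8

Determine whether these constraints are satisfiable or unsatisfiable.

Unsatisfiable

Constraint 5 fixes w = 5 and constraint 11 fixes v = 6. Constraints 3 and 6 give w = x = v, so w = v. But 5 ≠ 6 — contradiction.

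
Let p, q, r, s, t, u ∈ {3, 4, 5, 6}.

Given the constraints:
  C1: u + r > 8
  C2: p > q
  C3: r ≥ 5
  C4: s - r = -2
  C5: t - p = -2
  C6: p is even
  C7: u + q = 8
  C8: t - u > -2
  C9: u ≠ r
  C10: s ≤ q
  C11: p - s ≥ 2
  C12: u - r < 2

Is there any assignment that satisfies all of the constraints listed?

Satisfiable

Try p = 6, q = 4, r = 5, s = 3, t = 4, u = 4.
Check constraint 1: u + r = 9; constraint 4: s - r = -2. The remaining constraints are straightforward to verify.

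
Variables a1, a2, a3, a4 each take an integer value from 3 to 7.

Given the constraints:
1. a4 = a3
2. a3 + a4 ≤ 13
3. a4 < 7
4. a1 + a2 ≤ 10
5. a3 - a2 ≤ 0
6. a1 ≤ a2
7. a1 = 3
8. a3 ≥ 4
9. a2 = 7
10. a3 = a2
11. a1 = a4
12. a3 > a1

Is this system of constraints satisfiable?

Constraint 7 fixes a1 = 3 and constraint 9 fixes a2 = 7. Constraints 1, 10, and 11 give a1 = a4 = a3 = a2, so a1 = a2. But 3 ≠ 7 — contradiction.

Unsatisfiable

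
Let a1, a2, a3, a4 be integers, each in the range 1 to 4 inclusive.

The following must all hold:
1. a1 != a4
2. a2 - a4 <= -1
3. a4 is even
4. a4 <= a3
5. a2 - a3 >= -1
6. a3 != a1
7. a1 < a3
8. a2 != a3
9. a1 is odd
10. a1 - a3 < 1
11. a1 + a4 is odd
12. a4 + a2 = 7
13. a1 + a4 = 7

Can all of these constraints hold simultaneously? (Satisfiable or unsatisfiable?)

Satisfiable

The assignment a1 = 3, a2 = 3, a3 = 4, a4 = 4 works:
  constraint 2 holds since a2 - a4 = -1.
  constraint 5 holds since a2 - a3 = -1.
  constraint 10 holds since a1 - a3 = -1.
The rest check out directly.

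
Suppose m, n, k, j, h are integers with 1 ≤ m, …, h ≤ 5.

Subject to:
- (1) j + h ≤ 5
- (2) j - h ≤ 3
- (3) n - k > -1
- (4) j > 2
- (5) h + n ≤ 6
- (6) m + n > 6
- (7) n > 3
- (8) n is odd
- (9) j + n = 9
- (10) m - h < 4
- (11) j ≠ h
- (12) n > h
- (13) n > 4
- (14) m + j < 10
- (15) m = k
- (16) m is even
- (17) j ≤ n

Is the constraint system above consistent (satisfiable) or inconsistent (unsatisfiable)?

Satisfiable

The assignment m = 4, n = 5, k = 4, j = 4, h = 1 works:
  constraint 1 holds since j + h = 5.
  constraint 2 holds since j - h = 3.
The rest check out directly.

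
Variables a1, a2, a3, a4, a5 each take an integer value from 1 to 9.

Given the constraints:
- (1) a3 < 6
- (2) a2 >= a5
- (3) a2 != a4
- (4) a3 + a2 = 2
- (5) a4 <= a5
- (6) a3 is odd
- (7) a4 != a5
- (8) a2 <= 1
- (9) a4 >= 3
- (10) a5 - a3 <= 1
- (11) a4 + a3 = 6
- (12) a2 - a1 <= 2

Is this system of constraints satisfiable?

Unsatisfiable

From constraints 5 and 9: a5 ≥ a4 and a4 ≥ 3, so a5 ≥ 3. From constraints 2 and 8: a5 ≤ a2 and a2 ≤ 1, so a5 ≤ 1. But 1 < 3, so no value of a5 works.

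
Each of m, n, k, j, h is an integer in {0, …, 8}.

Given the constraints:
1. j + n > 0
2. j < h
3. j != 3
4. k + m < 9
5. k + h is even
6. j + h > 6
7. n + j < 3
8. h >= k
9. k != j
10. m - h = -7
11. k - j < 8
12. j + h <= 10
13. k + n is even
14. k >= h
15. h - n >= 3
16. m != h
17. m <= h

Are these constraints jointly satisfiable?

The assignment m = 0, n = 1, k = 7, j = 0, h = 7 works:
  constraint 1 holds since j + n = 1.
  constraint 4 holds since k + m = 7.
  constraint 6 holds since j + h = 7.
The rest check out directly.

Satisfiable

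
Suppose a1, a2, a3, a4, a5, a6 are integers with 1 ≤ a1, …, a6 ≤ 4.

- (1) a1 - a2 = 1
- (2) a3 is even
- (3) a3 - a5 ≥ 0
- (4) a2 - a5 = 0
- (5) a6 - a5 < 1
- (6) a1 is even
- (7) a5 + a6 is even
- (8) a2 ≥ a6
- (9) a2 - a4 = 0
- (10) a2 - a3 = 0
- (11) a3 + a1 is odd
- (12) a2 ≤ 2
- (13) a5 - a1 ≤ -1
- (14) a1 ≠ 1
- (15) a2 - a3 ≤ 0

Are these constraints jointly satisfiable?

Unsatisfiable

Constraint 2 makes a3 even and constraint 6 makes a1 even, so a3 + a1 must be even. Constraint 11 says a3 + a1 is odd — contradiction.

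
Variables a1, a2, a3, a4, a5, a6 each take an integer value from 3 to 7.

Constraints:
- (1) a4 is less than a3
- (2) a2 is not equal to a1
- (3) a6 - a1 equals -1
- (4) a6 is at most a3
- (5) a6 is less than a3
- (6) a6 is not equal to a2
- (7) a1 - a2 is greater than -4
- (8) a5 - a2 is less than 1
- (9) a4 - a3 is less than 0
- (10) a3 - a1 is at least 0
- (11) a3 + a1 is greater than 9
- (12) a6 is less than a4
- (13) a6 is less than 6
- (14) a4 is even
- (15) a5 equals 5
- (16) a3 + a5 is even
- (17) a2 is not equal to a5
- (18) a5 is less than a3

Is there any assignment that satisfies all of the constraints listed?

Satisfiable

Take a1 = 5, a2 = 7, a3 = 7, a4 = 6, a5 = 5, a6 = 4. Then constraint 3: a6 - a1 = -1; constraint 7: a1 - a2 = -2, and every other listed constraint is also met.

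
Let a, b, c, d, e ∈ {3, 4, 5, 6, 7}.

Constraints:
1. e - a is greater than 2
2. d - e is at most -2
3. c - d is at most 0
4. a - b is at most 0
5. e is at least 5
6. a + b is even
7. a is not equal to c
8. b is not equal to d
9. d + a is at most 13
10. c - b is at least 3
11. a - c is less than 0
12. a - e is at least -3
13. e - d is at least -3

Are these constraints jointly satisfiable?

Constraints 2, 3, 4, 10, and 12 give d − c ≥ 0, c − b ≥ 3, b − a ≥ 0, a − e ≥ -3, e − d ≥ 2.
Adding all 5 inequalities: the left sides telescope to 0, and the right sides sum to 0 + 3 + 0 + (-3) + 2 = 2. So 0 ≥ 2, which is false.

Unsatisfiable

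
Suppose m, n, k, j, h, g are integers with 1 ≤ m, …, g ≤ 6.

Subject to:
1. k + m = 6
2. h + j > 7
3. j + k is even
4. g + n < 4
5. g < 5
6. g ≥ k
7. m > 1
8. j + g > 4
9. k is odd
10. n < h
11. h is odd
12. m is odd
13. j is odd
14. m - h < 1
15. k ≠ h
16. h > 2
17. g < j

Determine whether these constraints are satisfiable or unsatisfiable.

Take m = 5, n = 1, k = 1, j = 5, h = 5, g = 1. Then constraint 1: k + m = 6; constraint 2: h + j = 10; constraint 4: g + n = 2, and every other listed constraint is also met.

Satisfiable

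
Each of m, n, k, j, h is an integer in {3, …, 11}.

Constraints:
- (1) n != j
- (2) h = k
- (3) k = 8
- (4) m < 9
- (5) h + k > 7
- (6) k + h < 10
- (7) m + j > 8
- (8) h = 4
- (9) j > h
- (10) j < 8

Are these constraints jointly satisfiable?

Unsatisfiable

Constraint 8 fixes h = 4 and constraint 3 fixes k = 8, but constraint 2 requires h = k. Since 4 ≠ 8, contradiction.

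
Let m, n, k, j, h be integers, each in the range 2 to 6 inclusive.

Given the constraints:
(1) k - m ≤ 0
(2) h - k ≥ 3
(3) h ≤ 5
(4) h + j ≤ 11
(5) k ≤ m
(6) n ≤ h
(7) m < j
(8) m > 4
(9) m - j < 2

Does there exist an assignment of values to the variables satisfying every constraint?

Satisfiable

Take m = 5, n = 5, k = 2, j = 6, h = 5. Then constraint 1: k - m = -3; constraint 2: h - k = 3; constraint 4: h + j = 11, and every other listed constraint is also met.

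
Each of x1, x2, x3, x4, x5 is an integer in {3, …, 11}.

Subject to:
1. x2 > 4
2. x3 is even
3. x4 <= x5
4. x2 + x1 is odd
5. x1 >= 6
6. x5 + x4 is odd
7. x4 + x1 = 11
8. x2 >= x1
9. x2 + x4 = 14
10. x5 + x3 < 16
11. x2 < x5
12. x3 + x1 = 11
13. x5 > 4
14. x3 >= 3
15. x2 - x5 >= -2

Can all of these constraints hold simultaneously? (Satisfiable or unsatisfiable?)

Satisfiable

The assignment x1 = 7, x2 = 10, x3 = 4, x4 = 4, x5 = 11 works:
  constraint 7 holds since x4 + x1 = 11.
  constraint 9 holds since x2 + x4 = 14.
The rest check out directly.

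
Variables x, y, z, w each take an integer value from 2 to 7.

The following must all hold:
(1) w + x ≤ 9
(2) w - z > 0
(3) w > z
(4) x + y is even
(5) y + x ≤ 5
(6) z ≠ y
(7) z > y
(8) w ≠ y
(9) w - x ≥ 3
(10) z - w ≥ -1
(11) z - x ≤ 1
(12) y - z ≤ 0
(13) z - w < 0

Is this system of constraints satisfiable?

Constraints 9, 10, and 11 give x − z ≥ -1, z − w ≥ -1, w − x ≥ 3.
Adding all 3 inequalities: the left sides telescope to 0, and the right sides sum to (-1) + (-1) + 3 = 1. So 0 ≥ 1, which is false.

Unsatisfiable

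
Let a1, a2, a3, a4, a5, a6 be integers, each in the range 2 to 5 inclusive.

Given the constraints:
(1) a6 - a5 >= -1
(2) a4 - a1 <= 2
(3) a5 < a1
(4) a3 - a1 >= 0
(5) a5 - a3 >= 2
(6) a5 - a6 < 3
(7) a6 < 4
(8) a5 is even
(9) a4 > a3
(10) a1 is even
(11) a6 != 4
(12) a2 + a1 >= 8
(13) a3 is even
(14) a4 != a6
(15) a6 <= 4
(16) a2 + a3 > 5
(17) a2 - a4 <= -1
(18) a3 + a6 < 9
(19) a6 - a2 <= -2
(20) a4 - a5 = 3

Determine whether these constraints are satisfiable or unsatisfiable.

Constraints 1, 2, 4, 5, 17, and 19 give a2 − a6 ≥ 2, a6 − a5 ≥ -1, a5 − a3 ≥ 2, a3 − a1 ≥ 0, a1 − a4 ≥ -2, a4 − a2 ≥ 1.
Adding all 6 inequalities: the left sides telescope to 0, and the right sides sum to 2 + (-1) + 2 + 0 + (-2) + 1 = 2. So 0 ≥ 2, which is false.

Unsatisfiable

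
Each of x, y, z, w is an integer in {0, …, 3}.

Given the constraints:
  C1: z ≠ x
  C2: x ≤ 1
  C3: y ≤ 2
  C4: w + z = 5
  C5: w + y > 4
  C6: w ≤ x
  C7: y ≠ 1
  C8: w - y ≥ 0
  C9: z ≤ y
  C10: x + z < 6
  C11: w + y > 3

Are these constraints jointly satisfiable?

From constraints 2 and 6: w ≤ x ≤ 1. From constraints 3 and 9: z ≤ y ≤ 2. Hence w + z ≤ 3. But constraint 4 requires w + z = 5, and 5 > 3. Contradiction.

Unsatisfiable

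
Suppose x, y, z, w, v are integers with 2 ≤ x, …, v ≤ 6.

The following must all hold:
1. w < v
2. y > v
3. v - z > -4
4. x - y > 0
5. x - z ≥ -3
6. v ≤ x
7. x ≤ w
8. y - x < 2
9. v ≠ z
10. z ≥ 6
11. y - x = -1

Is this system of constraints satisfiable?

Unsatisfiable

Constraints 1, 2, 4, and 7 give v < y, y < x, x ≤ w, w < v. Chaining: v < y < x ≤ w < v, which forces v < v — impossible.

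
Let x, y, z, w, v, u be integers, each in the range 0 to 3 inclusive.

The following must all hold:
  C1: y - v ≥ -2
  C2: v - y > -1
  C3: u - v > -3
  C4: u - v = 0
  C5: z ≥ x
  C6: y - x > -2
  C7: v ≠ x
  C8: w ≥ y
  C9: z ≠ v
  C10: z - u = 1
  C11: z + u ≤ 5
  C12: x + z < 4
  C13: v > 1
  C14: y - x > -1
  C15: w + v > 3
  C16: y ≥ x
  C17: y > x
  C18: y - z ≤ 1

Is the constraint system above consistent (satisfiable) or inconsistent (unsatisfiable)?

Satisfiable

Try x = 0, y = 1, z = 3, w = 2, v = 2, u = 2.
Check constraint 1: y - v = -1; constraint 2: v - y = 1. The remaining constraints are straightforward to verify.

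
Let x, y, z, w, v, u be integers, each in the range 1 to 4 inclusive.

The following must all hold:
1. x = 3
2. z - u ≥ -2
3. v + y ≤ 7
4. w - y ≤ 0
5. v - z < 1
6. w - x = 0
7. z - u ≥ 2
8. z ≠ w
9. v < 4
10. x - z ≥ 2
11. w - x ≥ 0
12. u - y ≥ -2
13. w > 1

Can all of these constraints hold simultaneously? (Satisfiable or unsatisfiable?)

Unsatisfiable

Constraints 4, 7, 10, 11, and 12 give z − u ≥ 2, u − y ≥ -2, y − w ≥ 0, w − x ≥ 0, x − z ≥ 2.
Adding all 5 inequalities: the left sides telescope to 0, and the right sides sum to 2 + (-2) + 0 + 0 + 2 = 2. So 0 ≥ 2, which is false.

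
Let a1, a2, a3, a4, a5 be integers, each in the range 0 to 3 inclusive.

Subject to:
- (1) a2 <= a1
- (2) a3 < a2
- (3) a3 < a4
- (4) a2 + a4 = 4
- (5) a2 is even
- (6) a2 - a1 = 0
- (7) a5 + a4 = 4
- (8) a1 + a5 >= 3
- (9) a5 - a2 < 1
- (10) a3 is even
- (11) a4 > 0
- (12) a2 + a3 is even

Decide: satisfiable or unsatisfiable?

Satisfiable

The assignment a1 = 2, a2 = 2, a3 = 0, a4 = 2, a5 = 2 works:
  constraint 4 holds since a2 + a4 = 4.
  constraint 6 holds since a2 - a1 = 0.
The rest check out directly.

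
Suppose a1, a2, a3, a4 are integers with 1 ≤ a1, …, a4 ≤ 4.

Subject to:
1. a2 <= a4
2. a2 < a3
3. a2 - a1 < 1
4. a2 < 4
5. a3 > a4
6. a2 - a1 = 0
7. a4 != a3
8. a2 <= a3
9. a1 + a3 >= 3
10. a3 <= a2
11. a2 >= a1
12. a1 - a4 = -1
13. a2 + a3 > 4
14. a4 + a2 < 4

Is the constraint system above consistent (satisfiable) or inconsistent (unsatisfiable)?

Constraints 1, 5, and 10 give a2 ≤ a4, a4 < a3, a3 ≤ a2. Chaining: a2 ≤ a4 < a3 ≤ a2, which forces a2 < a2 — impossible.

Unsatisfiable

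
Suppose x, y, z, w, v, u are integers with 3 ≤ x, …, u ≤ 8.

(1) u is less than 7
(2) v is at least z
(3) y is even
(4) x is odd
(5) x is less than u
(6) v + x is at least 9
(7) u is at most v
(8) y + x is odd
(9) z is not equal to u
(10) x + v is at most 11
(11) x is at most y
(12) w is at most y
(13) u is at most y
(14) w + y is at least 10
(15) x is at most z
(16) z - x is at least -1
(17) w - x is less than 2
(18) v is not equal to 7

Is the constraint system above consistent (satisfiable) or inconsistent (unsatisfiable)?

Satisfiable

Take x = 3, y = 6, z = 4, w = 4, v = 6, u = 5. Then constraint 6: v + x = 9; constraint 10: x + v = 9; constraint 14: w + y = 10, and every other listed constraint is also met.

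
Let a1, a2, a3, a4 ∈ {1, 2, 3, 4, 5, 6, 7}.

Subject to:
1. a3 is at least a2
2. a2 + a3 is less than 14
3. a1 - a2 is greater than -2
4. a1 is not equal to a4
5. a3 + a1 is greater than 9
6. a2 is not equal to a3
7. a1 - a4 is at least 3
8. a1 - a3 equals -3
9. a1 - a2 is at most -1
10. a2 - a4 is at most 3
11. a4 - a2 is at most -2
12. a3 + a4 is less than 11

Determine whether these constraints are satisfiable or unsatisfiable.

Constraints 7, 9, and 10 give a4 − a2 ≥ -3, a2 − a1 ≥ 1, a1 − a4 ≥ 3.
Adding all 3 inequalities: the left sides telescope to 0, and the right sides sum to (-3) + 1 + 3 = 1. So 0 ≥ 1, which is false.

Unsatisfiable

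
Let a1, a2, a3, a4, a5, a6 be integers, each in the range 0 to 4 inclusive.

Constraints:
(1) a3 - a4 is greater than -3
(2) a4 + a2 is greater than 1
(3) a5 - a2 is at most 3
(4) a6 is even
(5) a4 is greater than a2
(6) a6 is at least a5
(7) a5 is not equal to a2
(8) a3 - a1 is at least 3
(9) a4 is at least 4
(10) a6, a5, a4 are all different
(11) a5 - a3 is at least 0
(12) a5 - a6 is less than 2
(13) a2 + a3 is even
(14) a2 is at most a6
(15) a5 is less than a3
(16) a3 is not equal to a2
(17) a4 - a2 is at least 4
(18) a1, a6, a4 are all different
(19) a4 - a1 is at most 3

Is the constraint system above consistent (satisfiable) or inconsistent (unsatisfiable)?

Constraints 3, 8, 11, 17, and 19 give a2 − a5 ≥ -3, a5 − a3 ≥ 0, a3 − a1 ≥ 3, a1 − a4 ≥ -3, a4 − a2 ≥ 4.
Adding all 5 inequalities: the left sides telescope to 0, and the right sides sum to (-3) + 0 + 3 + (-3) + 4 = 1. So 0 ≥ 1, which is false.

Unsatisfiable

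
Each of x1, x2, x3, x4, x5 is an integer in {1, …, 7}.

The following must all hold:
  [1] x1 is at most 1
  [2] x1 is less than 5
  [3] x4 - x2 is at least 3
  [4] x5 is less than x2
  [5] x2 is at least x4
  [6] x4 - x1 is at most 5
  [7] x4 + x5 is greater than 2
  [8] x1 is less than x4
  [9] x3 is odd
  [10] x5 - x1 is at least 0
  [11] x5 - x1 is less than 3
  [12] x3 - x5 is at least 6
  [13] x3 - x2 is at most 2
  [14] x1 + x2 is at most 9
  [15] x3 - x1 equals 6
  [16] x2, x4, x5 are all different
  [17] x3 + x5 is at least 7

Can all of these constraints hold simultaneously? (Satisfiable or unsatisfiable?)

Constraints 3, 6, 10, 12, and 13 give x5 − x1 ≥ 0, x1 − x4 ≥ -5, x4 − x2 ≥ 3, x2 − x3 ≥ -2, x3 − x5 ≥ 6.
Adding all 5 inequalities: the left sides telescope to 0, and the right sides sum to 0 + (-5) + 3 + (-2) + 6 = 2. So 0 ≥ 2, which is false.

Unsatisfiable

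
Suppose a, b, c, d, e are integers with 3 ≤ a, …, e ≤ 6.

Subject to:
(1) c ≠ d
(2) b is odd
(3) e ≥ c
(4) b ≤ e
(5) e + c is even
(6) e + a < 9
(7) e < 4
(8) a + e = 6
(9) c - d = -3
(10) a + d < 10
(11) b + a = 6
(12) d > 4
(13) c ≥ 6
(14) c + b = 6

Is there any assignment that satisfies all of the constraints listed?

Unsatisfiable

From constraints 3 and 13: e ≥ c and c ≥ 6, so e ≥ 6. From constraint 7: e ≤ 3. But 3 < 6, so no value of e works.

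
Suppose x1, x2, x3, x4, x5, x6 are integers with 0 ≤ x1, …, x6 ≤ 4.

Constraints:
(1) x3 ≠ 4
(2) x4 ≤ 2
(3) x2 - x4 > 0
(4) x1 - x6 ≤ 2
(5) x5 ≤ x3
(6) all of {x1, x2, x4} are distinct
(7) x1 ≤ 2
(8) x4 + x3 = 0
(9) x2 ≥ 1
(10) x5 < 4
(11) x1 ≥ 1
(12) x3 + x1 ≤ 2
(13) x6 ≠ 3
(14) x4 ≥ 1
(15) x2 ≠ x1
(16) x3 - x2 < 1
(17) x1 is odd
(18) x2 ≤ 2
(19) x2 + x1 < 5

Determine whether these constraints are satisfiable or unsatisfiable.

Unsatisfiable

Constraints 2, 7, 9, 11, 14, and 18 confine each of x1, x2, x4 to the 2 values {1, 2}.
Constraint 6 requires all 3 of them to be distinct, but only 2 values are available — impossible by the pigeonhole principle.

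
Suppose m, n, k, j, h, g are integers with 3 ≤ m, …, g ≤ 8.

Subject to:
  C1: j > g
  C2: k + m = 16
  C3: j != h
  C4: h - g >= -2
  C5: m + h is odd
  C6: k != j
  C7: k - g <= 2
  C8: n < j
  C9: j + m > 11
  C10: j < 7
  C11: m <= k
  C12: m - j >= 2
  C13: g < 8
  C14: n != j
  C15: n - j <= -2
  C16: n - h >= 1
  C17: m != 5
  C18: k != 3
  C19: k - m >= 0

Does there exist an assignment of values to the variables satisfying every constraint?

Constraints 4, 7, 12, 15, 16, and 19 give n − h ≥ 1, h − g ≥ -2, g − k ≥ -2, k − m ≥ 0, m − j ≥ 2, j − n ≥ 2.
Adding all 6 inequalities: the left sides telescope to 0, and the right sides sum to 1 + (-2) + (-2) + 0 + 2 + 2 = 1. So 0 ≥ 1, which is false.

Unsatisfiable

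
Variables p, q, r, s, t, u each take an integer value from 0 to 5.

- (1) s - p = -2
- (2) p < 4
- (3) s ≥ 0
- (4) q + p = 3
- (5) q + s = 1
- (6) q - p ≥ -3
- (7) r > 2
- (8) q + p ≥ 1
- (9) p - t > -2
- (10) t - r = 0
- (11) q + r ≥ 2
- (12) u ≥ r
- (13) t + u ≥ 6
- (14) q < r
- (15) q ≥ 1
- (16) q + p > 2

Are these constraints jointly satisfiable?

Satisfiable

Setting (p, q, r, s, t, u) = (2, 1, 3, 0, 3, 3) satisfies everything: constraint 1: s - p = -2; constraint 4: q + p = 3; constraint 5: q + s = 1, and the others follow.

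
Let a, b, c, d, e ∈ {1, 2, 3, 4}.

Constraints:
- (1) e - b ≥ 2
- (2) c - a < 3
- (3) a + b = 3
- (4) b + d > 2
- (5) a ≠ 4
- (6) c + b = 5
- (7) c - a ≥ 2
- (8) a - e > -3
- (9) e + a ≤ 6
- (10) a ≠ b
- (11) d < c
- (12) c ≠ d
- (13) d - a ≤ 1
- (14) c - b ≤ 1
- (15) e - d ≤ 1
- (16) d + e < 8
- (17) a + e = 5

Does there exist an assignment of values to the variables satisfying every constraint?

Constraints 1, 7, 13, 14, and 15 give c − a ≥ 2, a − d ≥ -1, d − e ≥ -1, e − b ≥ 2, b − c ≥ -1.
Adding all 5 inequalities: the left sides telescope to 0, and the right sides sum to 2 + (-1) + (-1) + 2 + (-1) = 1. So 0 ≥ 1, which is false.

Unsatisfiable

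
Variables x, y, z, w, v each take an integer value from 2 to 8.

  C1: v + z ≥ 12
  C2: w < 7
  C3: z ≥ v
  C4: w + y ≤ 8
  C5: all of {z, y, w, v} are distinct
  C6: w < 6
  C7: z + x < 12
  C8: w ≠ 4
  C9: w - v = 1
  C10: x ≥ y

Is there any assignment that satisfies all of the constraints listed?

Try x = 3, y = 2, z = 8, w = 5, v = 4.
Check constraint 1: v + z = 12; constraint 4: w + y = 7; constraint 7: z + x = 11. The remaining constraints are straightforward to verify.

Satisfiable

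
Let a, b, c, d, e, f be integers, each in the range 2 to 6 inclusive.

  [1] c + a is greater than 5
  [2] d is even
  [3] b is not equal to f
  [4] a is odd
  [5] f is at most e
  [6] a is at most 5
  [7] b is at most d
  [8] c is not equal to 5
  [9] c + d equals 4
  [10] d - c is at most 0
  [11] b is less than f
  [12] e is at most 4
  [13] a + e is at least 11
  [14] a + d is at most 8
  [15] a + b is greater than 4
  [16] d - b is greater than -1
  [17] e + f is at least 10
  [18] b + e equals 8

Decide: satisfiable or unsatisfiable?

From constraint 6: a ≤ 5. From constraint 12: e ≤ 4. Hence a + e ≤ 9. But constraint 13 requires a + e ≥ 11, and 11 > 9. Contradiction.

Unsatisfiable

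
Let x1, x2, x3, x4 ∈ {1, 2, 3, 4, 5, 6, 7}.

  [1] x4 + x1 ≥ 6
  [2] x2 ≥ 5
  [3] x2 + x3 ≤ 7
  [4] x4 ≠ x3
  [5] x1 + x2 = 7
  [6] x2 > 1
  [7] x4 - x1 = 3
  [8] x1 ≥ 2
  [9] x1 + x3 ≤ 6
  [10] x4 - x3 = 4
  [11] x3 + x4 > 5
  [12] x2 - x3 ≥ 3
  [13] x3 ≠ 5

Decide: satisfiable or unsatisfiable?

Satisfiable

Take x1 = 2, x2 = 5, x3 = 1, x4 = 5. Then constraint 1: x4 + x1 = 7; constraint 3: x2 + x3 = 6; constraint 5: x1 + x2 = 7, and every other listed constraint is also met.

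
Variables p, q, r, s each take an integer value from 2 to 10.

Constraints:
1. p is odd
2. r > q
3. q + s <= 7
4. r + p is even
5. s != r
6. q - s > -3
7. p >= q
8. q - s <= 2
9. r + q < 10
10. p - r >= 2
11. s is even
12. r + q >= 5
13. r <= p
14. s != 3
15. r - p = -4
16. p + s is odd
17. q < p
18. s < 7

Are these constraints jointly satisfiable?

The assignment p = 9, q = 2, r = 5, s = 2 works:
  constraint 3 holds since q + s = 4.
  constraint 6 holds since q - s = 0.
The rest check out directly.

Satisfiable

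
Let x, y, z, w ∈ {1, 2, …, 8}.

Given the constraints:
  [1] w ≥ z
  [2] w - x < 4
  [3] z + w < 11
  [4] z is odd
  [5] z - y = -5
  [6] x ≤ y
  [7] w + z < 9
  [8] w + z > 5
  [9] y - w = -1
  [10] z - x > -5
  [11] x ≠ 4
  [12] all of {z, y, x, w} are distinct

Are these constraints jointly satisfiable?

Satisfiable

Setting (x, y, z, w) = (5, 6, 1, 7) satisfies everything: constraint 2: w - x = 2; constraint 3: z + w = 8; constraint 5: z - y = -5, and the others follow.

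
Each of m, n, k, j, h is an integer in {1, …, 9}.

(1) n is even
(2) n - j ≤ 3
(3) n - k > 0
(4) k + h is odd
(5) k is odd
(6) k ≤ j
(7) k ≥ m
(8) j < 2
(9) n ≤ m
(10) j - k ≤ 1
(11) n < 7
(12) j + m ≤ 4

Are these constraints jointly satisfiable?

Unsatisfiable

Constraints 3, 7, and 9 give n ≤ m, m ≤ k, k < n. Chaining: n ≤ m ≤ k < n, which forces n < n — impossible.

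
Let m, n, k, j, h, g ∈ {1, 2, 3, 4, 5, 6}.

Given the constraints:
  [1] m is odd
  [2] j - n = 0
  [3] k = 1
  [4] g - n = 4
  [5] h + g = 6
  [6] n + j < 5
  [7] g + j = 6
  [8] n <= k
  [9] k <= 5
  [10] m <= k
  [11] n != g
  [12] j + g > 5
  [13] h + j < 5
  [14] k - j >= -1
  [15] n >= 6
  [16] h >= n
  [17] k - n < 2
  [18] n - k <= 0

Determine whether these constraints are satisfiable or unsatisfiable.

Unsatisfiable

From constraints 8 and 15: k ≥ n and n ≥ 6, so k ≥ 6. From constraint 9: k ≤ 5. But 5 < 6, so no value of k works.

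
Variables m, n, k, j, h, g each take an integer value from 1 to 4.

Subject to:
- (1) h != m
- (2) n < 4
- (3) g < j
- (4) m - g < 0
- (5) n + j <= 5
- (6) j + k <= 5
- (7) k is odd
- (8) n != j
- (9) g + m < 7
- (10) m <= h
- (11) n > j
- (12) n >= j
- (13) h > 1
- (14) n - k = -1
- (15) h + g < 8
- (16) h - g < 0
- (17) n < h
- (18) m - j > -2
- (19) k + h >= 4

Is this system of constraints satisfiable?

Constraints 3, 11, 16, and 17 give h < g, g < j, j < n, n < h. Chaining: h < g < j < n < h, which forces h < h — impossible.

Unsatisfiable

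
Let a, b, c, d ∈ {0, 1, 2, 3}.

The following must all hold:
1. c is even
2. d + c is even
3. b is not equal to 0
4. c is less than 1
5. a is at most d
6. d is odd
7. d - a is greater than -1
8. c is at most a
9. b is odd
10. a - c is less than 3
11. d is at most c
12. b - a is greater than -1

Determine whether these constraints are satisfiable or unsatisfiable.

Constraint 6 makes d odd and constraint 1 makes c even, so d + c must be odd. Constraint 2 says d + c is even — contradiction.

Unsatisfiable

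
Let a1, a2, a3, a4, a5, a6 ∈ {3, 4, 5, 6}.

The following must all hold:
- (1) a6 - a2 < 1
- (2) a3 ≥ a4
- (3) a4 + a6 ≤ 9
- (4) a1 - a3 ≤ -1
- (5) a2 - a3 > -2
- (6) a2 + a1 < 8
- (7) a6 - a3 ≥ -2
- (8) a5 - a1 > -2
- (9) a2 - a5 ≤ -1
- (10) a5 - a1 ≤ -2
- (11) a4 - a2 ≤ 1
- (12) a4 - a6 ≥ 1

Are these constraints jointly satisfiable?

Constraints 4, 7, 9, 10, 11, and 12 give a4 − a6 ≥ 1, a6 − a3 ≥ -2, a3 − a1 ≥ 1, a1 − a5 ≥ 2, a5 − a2 ≥ 1, a2 − a4 ≥ -1.
Adding all 6 inequalities: the left sides telescope to 0, and the right sides sum to 1 + (-2) + 1 + 2 + 1 + (-1) = 2. So 0 ≥ 2, which is false.

Unsatisfiable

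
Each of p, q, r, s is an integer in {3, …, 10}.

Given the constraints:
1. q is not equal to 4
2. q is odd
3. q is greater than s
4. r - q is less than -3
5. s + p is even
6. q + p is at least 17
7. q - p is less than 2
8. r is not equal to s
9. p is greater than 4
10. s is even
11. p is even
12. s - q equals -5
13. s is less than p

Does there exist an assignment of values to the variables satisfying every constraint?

The assignment p = 8, q = 9, r = 5, s = 4 works:
  constraint 4 holds since r - q = -4.
  constraint 6 holds since q + p = 17.
The rest check out directly.

Satisfiable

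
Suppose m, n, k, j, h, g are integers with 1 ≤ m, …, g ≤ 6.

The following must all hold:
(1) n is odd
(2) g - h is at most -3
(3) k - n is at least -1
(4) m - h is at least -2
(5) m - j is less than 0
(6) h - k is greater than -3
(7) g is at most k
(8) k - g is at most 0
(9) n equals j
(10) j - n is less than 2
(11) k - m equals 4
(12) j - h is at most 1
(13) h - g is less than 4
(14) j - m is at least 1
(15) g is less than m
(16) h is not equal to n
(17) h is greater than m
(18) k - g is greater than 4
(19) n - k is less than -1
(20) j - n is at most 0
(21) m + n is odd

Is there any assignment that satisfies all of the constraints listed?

Constraints 2, 3, 4, 8, 14, and 20 give g − k ≥ 0, k − n ≥ -1, n − j ≥ 0, j − m ≥ 1, m − h ≥ -2, h − g ≥ 3.
Adding all 6 inequalities: the left sides telescope to 0, and the right sides sum to 0 + (-1) + 0 + 1 + (-2) + 3 = 1. So 0 ≥ 1, which is false.

Unsatisfiable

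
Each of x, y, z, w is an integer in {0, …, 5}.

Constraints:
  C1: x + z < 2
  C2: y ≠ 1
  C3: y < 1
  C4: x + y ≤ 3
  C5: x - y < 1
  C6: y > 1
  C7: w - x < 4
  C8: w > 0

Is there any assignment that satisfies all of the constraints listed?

Unsatisfiable

From constraint 6: y ≥ 2. From constraint 3: y ≤ 0. But 0 < 2, so no value of y works.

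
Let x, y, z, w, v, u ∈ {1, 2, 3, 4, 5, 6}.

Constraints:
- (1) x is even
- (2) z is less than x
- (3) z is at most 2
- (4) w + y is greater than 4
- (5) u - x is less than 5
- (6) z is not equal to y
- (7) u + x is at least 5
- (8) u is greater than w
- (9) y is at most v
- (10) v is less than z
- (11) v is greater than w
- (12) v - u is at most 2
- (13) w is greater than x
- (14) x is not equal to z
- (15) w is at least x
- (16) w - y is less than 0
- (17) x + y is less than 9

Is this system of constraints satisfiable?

Constraints 2, 9, 10, 13, and 16 give z < x, x < w, w < y, y ≤ v, v < z. Chaining: z < x < w < y ≤ v < z, which forces z < z — impossible.

Unsatisfiable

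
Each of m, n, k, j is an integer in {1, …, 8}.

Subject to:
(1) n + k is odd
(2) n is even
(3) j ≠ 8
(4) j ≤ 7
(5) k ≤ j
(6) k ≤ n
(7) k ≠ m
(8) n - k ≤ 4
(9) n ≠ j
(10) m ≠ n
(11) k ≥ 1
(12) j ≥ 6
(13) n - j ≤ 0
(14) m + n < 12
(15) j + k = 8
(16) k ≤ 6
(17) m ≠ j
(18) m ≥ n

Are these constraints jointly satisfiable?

The assignment m = 6, n = 4, k = 1, j = 7 works:
  constraint 8 holds since n - k = 3.
  constraint 13 holds since n - j = -3.
The rest check out directly.

Satisfiable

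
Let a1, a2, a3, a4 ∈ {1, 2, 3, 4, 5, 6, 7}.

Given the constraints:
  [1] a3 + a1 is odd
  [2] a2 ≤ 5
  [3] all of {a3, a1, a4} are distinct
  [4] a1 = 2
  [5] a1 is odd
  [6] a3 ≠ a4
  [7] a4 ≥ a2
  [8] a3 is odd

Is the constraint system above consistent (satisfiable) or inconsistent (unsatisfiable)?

Constraint 8 makes a3 odd and constraint 5 makes a1 odd, so a3 + a1 must be even. Constraint 1 says a3 + a1 is odd — contradiction.

Unsatisfiable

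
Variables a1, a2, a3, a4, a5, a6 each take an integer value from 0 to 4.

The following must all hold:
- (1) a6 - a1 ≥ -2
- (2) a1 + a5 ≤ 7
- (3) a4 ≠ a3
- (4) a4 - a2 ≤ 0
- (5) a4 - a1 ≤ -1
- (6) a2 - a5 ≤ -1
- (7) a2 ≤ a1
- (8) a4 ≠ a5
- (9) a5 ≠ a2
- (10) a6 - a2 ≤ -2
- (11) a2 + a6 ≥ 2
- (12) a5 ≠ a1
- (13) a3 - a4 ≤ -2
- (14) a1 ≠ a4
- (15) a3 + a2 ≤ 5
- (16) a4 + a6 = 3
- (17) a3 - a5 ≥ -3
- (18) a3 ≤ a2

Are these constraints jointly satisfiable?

Unsatisfiable

Constraints 1, 5, 6, 10, 13, and 17 give a2 − a6 ≥ 2, a6 − a1 ≥ -2, a1 − a4 ≥ 1, a4 − a3 ≥ 2, a3 − a5 ≥ -3, a5 − a2 ≥ 1.
Adding all 6 inequalities: the left sides telescope to 0, and the right sides sum to 2 + (-2) + 1 + 2 + (-3) + 1 = 1. So 0 ≥ 1, which is false.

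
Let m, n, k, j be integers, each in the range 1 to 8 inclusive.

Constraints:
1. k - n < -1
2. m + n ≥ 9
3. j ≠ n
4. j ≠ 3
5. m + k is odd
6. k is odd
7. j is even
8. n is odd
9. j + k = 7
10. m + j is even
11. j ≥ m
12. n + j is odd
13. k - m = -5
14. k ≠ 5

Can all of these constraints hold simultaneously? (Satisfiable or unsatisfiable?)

One satisfying assignment is m = 6, n = 5, k = 1, j = 6.
For the less obvious constraints — constraint 1: k - n = -4; constraint 2: m + n = 11 — and the others hold by inspection.

Satisfiable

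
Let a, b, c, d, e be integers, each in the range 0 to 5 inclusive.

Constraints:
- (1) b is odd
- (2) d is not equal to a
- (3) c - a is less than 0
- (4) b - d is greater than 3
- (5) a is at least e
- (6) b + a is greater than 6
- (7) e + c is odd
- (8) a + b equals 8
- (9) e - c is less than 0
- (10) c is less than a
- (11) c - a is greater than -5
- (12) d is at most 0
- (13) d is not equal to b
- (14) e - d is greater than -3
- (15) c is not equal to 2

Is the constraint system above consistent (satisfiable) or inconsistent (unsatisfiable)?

Try a = 3, b = 5, c = 1, d = 0, e = 0.
Check constraint 3: c - a = -2; constraint 4: b - d = 5. The remaining constraints are straightforward to verify.

Satisfiable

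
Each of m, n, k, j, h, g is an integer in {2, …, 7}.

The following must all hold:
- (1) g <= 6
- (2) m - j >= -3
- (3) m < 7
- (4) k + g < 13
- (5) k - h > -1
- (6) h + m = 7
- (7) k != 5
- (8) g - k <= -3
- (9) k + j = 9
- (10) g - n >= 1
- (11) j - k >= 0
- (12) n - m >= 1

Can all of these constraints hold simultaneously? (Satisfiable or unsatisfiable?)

Constraints 2, 8, 10, 11, and 12 give m − j ≥ -3, j − k ≥ 0, k − g ≥ 3, g − n ≥ 1, n − m ≥ 1.
Adding all 5 inequalities: the left sides telescope to 0, and the right sides sum to (-3) + 0 + 3 + 1 + 1 = 2. So 0 ≥ 2, which is false.

Unsatisfiable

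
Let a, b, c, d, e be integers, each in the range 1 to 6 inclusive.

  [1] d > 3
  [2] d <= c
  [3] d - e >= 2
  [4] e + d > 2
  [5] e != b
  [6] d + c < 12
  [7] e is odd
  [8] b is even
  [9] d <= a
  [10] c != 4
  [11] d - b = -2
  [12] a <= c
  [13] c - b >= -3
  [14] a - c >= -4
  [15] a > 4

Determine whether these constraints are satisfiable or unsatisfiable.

Satisfiable

One satisfying assignment is a = 5, b = 6, c = 6, d = 4, e = 1.
For the less obvious constraints — constraint 3: d - e = 3; constraint 4: e + d = 5; constraint 6: d + c = 10 — and the others hold by inspection.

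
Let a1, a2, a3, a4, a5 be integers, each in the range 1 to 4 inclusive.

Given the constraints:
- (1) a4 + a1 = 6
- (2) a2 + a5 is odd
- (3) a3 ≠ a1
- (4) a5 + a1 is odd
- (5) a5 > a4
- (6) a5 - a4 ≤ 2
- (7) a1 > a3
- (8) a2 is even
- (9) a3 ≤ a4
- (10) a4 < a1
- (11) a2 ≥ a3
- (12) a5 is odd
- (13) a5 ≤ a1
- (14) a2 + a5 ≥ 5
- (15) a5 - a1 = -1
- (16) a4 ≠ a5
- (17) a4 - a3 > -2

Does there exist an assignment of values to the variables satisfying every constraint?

Setting (a1, a2, a3, a4, a5) = (4, 2, 2, 2, 3) satisfies everything: constraint 1: a4 + a1 = 6; constraint 6: a5 - a4 = 1, and the others follow.

Satisfiable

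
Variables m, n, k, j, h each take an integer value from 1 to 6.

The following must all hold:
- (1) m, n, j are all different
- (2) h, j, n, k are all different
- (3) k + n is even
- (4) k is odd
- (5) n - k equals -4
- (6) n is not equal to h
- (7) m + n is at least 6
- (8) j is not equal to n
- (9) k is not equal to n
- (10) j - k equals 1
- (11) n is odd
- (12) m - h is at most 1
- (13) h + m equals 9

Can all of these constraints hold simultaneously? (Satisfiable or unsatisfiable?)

Satisfiable

Take m = 5, n = 1, k = 5, j = 6, h = 4. Then constraint 5: n - k = -4; constraint 7: m + n = 6; constraint 10: j - k = 1, and every other listed constraint is also met.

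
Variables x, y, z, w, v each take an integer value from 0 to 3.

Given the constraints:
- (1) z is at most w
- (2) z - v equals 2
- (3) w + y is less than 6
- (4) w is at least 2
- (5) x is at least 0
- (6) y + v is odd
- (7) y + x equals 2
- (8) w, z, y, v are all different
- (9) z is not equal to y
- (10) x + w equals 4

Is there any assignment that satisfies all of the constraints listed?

Setting (x, y, z, w, v) = (1, 1, 2, 3, 0) satisfies everything: constraint 2: z - v = 2; constraint 3: w + y = 4, and the others follow.

Satisfiable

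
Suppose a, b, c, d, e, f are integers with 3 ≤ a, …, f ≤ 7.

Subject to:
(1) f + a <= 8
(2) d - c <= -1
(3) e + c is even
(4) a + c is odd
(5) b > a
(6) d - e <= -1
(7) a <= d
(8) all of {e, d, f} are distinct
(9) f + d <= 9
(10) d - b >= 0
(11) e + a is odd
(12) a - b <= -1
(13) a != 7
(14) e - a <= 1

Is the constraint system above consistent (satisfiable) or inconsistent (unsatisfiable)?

Unsatisfiable

Constraints 6, 10, 12, and 14 give e − d ≥ 1, d − b ≥ 0, b − a ≥ 1, a − e ≥ -1.
Adding all 4 inequalities: the left sides telescope to 0, and the right sides sum to 1 + 0 + 1 + (-1) = 1. So 0 ≥ 1, which is false.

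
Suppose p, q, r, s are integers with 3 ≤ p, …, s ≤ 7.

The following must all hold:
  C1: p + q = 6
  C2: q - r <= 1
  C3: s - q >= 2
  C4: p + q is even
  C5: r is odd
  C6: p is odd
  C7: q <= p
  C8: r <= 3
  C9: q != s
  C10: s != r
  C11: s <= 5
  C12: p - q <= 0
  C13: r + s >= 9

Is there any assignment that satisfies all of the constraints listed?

Unsatisfiable

From constraint 8: r ≤ 3. From constraint 11: s ≤ 5. Hence r + s ≤ 8. But constraint 13 requires r + s ≥ 9, and 9 > 8. Contradiction.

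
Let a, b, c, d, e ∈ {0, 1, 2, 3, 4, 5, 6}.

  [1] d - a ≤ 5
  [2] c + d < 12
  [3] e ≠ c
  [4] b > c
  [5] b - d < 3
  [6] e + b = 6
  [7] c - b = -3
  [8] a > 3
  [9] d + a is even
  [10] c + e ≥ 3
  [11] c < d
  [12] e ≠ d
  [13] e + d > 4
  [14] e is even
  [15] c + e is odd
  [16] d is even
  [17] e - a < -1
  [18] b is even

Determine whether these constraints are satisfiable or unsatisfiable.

The assignment a = 4, b = 6, c = 3, d = 6, e = 0 works:
  constraint 1 holds since d - a = 2.
  constraint 2 holds since c + d = 9.
  constraint 5 holds since b - d = 0.
The rest check out directly.

Satisfiable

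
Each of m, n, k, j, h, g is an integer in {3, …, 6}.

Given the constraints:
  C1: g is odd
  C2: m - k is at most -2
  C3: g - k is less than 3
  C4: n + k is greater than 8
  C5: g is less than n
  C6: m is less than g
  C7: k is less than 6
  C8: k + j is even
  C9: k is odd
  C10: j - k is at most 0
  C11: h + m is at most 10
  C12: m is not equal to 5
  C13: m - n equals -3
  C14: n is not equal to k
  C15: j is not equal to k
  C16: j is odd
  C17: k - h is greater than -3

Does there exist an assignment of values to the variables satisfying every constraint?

Setting (m, n, k, j, h, g) = (3, 6, 5, 3, 5, 5) satisfies everything: constraint 2: m - k = -2; constraint 3: g - k = 0; constraint 4: n + k = 11, and the others follow.

Satisfiable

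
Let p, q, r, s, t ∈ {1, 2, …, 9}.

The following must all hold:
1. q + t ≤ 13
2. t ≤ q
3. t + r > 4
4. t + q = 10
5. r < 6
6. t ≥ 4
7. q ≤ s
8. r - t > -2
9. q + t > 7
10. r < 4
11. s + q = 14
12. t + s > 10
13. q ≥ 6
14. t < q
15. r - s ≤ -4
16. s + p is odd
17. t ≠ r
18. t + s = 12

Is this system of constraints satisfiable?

Take p = 7, q = 6, r = 3, s = 8, t = 4. Then constraint 1: q + t = 10; constraint 3: t + r = 7; constraint 4: t + q = 10, and every other listed constraint is also met.

Satisfiable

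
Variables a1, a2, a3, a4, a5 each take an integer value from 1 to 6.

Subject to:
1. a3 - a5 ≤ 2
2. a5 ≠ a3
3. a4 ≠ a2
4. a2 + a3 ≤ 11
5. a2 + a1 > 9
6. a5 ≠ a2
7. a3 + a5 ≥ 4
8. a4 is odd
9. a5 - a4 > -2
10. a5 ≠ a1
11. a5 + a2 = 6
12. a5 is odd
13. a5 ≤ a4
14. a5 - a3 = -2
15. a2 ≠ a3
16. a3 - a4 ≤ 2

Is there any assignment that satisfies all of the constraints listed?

Take a1 = 5, a2 = 5, a3 = 3, a4 = 1, a5 = 1. Then constraint 1: a3 - a5 = 2; constraint 4: a2 + a3 = 8; constraint 5: a2 + a1 = 10, and every other listed constraint is also met.

Satisfiable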